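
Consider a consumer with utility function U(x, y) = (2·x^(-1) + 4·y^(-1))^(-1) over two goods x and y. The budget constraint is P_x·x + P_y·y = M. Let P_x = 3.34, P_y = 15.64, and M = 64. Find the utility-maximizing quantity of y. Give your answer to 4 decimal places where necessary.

MRS = MU_x/MU_y = (1/2)·(y/x)^(2). Set equal to P_x/P_y.
Hence y/x = (2·P_x/P_y)^(1/(2)), i.e. raised to the 0.5 power.
Substitute y = (y/x)·x into the budget: x* = M/(P_x + P_y·(y/x)).
Numerically y/x = 0.653537, so x* = 64/(3.34 + 15.64·0.653537) = 4.7193 and y* = 0.653537·4.7193 = 3.0842.

y* = 3.0842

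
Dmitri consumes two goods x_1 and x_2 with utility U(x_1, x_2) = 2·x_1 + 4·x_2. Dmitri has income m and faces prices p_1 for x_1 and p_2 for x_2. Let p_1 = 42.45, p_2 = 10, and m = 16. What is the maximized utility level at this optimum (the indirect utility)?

V = 6.4

Perfect substitutes: compare marginal utility per dollar. 2/p_1 vs 4/p_2 → 0.0471 vs 0.4.
x_2 gives more utility per dollar, so spend all income on x_2: x_2* = m/p_2, x_1* = 0.
Numerically: x_1* = 0, x_2* = 1.6.
Utility at the optimum: U(0, 1.6) = 6.4.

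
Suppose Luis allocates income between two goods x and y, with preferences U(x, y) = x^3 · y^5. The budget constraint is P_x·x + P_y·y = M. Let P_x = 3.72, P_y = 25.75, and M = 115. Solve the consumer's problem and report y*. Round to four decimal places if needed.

Tangency: MRS = (3/5)·y/x = P_x/P_y.
So 3·P_y·y = 5·P_x·x; combined with the budget, a share 0.375 of income goes to x.
Demand: x*(P_x,P_y,M) = 0.375·M/P_x and y* = 0.625·M/P_y.
At P_x=3.72, P_y=25.75, M=115: y* = 0.625·115/25.75 = 2.7913.

y* = 2.7913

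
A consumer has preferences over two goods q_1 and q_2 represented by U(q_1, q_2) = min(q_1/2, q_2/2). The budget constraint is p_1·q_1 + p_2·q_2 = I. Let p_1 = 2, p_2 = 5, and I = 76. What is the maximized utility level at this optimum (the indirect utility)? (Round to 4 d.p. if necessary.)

V = 5.4286

Leontief preferences: the optimum is at the kink where q_1/2 = q_2/2, i.e. q_2 = q_1.
Budget: p_1·q_1 + p_2·q_1 = I, so (2·p_1 + 2·p_2)·q_1 = 2·I.
Demand: q_1*(p_1,p_2,I) = 2·I/(2·p_1 + 2·p_2), q_2* = 2·I/(2·p_1 + 2·p_2).
Here 2·2 + 2·5 = 14, giving q_1* = 10.8571 and q_2* = 10.8571.
Utility at the optimum: U(10.8571, 10.8571) = 5.4286.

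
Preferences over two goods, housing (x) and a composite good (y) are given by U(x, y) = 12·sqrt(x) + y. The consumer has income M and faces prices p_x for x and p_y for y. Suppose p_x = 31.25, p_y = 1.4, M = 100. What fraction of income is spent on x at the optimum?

Set MRS = p_x/p_y: 6·x^(−1/2) = p_x/p_y.
Solve: √x = 6·p_y/p_x, so x*(p_x,p_y) = (6·p_y/p_x)², and y* = (M − p_x·x*)/p_y.
Plugging in: x* = (6·1.4/31.25)² = 0.0723, y* = 69.8158.
Expenditure on x: 31.25·0.0723 = 2.2579; share = 0.0226.

share on x = 0.0226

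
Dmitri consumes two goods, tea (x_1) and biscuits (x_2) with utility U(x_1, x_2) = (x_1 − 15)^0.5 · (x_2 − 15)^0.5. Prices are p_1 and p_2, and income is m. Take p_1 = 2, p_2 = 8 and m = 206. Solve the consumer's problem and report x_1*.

MRS = (x_2−15)/(x_1−15). Tangency with p_1/p_2 gives x_2−15 = (p_1/p_2)·(x_1−15).
After buying the subsistence bundle (15, 15), a share 0.5 of the remaining income goes to x_1: x_1* = 15 + 0.5·(m − 15p_1 − 15p_2)/p_1.
Discretionary income = 206 − 15·2 − 15·8 = 56; x_1* = 15 + 0.5·56/2 = 29.

x_1* = 29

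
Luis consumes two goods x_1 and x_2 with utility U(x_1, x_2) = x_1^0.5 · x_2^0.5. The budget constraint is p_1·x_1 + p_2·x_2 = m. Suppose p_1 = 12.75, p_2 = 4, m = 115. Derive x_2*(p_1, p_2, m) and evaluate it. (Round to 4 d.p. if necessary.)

The MRS is x_2/x_1. Set MRS = p_1/p_2.
Rearranging, p_2·x_2 = p_1·x_1. Substituting into the budget gives p_1·x_1·(1 + 1) = m.
Demand: x_1*(p_1,p_2,m) = 0.5·m/p_1 and x_2* = 0.5·m/p_2.
At p_1=12.75, p_2=4, m=115: x_2* = 0.5·115/4 = 14.375.

x_2* = 14.375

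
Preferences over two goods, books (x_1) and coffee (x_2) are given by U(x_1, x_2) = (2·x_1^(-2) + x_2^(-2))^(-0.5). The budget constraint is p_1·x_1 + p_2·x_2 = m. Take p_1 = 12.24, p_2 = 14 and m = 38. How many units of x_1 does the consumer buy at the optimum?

x_1* = 1.6619

With the ratio pinned down, the budget gives x_1* = m/(p_1 + p_2·(x_2/x_1)) and x_2* = (x_2/x_1)·x_1*.
Numerically x_2/x_1 = 0.758941, so x_1* = 38/(12.24 + 14·0.758941) = 1.6619.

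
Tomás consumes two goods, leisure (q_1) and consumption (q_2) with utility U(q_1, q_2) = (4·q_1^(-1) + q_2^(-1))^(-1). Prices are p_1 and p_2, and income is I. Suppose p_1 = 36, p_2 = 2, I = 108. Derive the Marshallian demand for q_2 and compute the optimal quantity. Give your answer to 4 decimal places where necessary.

From the CES first-order condition, 4·(q_2/q_1)^(2) = p_1/p_2.
Solve for the ratio: q_2/q_1 = [(1/4)·p_1/p_2]^(0.5).
Substitute q_2 = (q_2/q_1)·q_1 into the budget: q_1* = I/(p_1 + p_2·(q_2/q_1)).
Numerically q_2/q_1 = 2.12132, so q_1* = 108/(36 + 2·2.12132) = 2.6837 and q_2* = 2.12132·2.6837 = 5.693.

q_2* = 5.693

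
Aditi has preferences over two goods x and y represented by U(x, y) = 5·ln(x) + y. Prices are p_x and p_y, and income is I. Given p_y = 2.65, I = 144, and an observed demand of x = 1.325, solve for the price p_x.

p_x = 10

MU_x = 5/x, MU_y = 1. Tangency: 5/x = p_x/p_y.
So x*(p_x,p_y) = 5·p_y/p_x, independent of income; and y* = (I − 5·p_y)/p_y.
Set x* = 1.325 in the demand function and solve for p_x: p_x = 10.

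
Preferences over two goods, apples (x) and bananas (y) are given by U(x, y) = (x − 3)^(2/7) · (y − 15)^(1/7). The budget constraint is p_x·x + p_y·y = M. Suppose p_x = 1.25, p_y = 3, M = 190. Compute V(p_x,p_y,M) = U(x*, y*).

V = 5.0945

MRS = 2·(y−15)/(x−3). Tangency with p_x/p_y gives y−15 = (1/2)·(p_x/p_y)·(x−3).
After buying the subsistence bundle (3, 15), a share 2/3 of the remaining income goes to x: x* = 3 + 2/3·(M − 3p_x − 15p_y)/p_x.
Discretionary income = 190 − 3·1.25 − 15·3 = 141.25; x* = 3 + 2/3·141.25/1.25 = 78.3333; y* = 15 + 1/3·141.25/3 = 30.6944.
Utility at the optimum: U(78.3333, 30.6944) = 5.0945.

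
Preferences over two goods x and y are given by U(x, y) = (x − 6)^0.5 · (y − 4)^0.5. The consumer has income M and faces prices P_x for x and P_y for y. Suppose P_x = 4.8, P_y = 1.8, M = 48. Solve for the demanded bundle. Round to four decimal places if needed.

This is Cobb-Douglas in (x−6, y−4): tangency gives 0.5·P_y·(y−4) = 0.5·P_x·(x−6).
After buying the subsistence bundle (6, 4), a share 0.5 of the remaining income goes to x: x* = 6 + 0.5·(M − 6P_x − 4P_y)/P_x.
Discretionary income = 48 − 6·4.8 − 4·1.8 = 12; x* = 6 + 0.5·12/4.8 = 7.25; y* = 4 + 0.5·12/1.8 = 7.3333.

x* = 7.25, y* = 7.3333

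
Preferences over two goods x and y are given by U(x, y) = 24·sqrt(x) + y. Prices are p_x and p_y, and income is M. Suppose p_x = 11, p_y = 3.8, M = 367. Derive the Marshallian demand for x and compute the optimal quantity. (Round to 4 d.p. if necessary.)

Utility is quasi-linear in y; the FOC for x is 12/√x = p_x/p_y.
Solve: √x = 12·p_y/p_x, so x*(p_x,p_y) = (12·p_y/p_x)², and y* = (M − p_x·x*)/p_y.
Plugging in: x* = (12·3.8/11)² = 17.1848.

x* = 17.1848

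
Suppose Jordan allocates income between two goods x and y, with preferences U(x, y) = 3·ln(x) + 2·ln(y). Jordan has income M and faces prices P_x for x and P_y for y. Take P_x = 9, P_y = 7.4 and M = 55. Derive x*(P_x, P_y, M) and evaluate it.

The MRS is (3/2)·y/x. Set MRS = P_x/P_y.
Rearranging, P_y·y = (2/3)·P_x·x. Substituting into the budget gives P_x·x·(1 + (2/3)) = M.
Demand: x*(P_x,P_y,M) = 0.6·M/P_x and y* = 0.4·M/P_y.
At P_x=9, P_y=7.4, M=55: x* = 0.6·55/9 = 3.6667.

x* = 3.6667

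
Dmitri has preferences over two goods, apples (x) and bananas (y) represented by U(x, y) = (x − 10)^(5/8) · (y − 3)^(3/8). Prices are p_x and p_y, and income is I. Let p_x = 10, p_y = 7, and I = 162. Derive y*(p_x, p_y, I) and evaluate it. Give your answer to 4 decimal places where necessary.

y* = 5.1964

This is Cobb-Douglas in (x−10, y−3): tangency gives 0.625·p_y·(y−3) = 0.375·p_x·(x−10).
After buying the subsistence bundle (10, 3), a share 0.625 of the remaining income goes to x: x* = 10 + 0.625·(I − 10p_x − 3p_y)/p_x.
Discretionary income = 162 − 10·10 − 3·7 = 41; y* = 3 + 0.375·41/7 = 5.1964.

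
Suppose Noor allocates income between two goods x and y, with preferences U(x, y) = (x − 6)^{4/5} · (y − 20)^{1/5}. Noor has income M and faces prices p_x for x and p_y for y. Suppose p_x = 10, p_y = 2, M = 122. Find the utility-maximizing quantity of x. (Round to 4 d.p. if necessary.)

MRS = 4·(y−20)/(x−6). Tangency with p_x/p_y gives y−20 = (1/4)·(p_x/p_y)·(x−6).
Substituting into the budget: x* = 6 + 0.8·(M − 6·p_x − 20·p_y)/p_x, and y* = 20 + 0.2·(…)/p_y.
Discretionary income = 122 − 6·10 − 20·2 = 22; x* = 6 + 0.8·22/10 = 7.76.

x* = 7.76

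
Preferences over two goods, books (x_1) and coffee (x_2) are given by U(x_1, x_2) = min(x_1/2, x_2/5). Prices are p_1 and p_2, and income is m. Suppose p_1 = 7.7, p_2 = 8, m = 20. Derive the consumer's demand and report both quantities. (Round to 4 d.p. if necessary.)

Demand: x_1*(p_1,p_2,m) = 2·m/(2·p_1 + 5·p_2), x_2* = 5·m/(2·p_1 + 5·p_2).
Here 2·7.7 + 5·8 = 55.4, giving x_1* = 0.722 and x_2* = 1.8051.

x_1* = 0.722, x_2* = 1.8051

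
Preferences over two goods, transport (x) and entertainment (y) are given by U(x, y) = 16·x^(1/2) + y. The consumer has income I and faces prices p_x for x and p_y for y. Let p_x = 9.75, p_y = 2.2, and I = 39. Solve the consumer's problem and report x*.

x* = 3.2585

Utility is quasi-linear in y; the FOC for x is 8/√x = p_x/p_y.
Solve: √x = 8·p_y/p_x, so x*(p_x,p_y) = (8·p_y/p_x)², and y* = (I − p_x·x*)/p_y.
Plugging in: x* = (8·2.2/9.75)² = 3.2585.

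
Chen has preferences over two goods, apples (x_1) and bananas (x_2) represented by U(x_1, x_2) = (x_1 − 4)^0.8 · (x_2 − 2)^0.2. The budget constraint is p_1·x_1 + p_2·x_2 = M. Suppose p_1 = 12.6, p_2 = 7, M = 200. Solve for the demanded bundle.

x_1* = 12.6095, x_2* = 5.8743

Let x_1' = x_1−4, x_2' = x_2−2. MRS = 4·x_2'/x_1' = p_1/p_2.
Substituting into the budget: x_1* = 4 + 0.8·(M − 4·p_1 − 2·p_2)/p_1, and x_2* = 2 + 0.2·(…)/p_2.
Discretionary income = 200 − 4·12.6 − 2·7 = 135.6; x_1* = 4 + 0.8·135.6/12.6 = 12.6095; x_2* = 2 + 0.2·135.6/7 = 5.8743.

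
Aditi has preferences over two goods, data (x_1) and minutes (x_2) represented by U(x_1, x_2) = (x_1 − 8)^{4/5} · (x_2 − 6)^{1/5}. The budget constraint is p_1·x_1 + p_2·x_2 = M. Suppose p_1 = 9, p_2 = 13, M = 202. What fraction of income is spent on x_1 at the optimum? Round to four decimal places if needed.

Let x_1' = x_1−8, x_2' = x_2−6. MRS = 4·x_2'/x_1' = p_1/p_2.
After buying the subsistence bundle (8, 6), a share 0.8 of the remaining income goes to x_1: x_1* = 8 + 0.8·(M − 8p_1 − 6p_2)/p_1.
Discretionary income = 202 − 8·9 − 6·13 = 52; x_1* = 8 + 0.8·52/9 = 12.6222; x_2* = 6 + 0.2·52/13 = 6.8.
Expenditure on x_1: 9·12.6222 = 113.6; share = 0.5624.

share on x_1 = 0.5624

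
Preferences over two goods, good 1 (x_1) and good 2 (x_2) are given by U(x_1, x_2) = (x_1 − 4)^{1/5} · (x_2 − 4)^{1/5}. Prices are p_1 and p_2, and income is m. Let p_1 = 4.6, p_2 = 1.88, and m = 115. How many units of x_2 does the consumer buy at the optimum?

Let x_1' = x_1−4, x_2' = x_2−4. MRS = x_2'/x_1' = p_1/p_2.
Substituting into the budget: x_1* = 4 + 0.5·(m − 4·p_1 − 4·p_2)/p_1, and x_2* = 4 + 0.5·(…)/p_2.
Discretionary income = 115 − 4·4.6 − 4·1.88 = 89.08; x_2* = 4 + 0.5·89.08/1.88 = 27.6915.

x_2* = 27.6915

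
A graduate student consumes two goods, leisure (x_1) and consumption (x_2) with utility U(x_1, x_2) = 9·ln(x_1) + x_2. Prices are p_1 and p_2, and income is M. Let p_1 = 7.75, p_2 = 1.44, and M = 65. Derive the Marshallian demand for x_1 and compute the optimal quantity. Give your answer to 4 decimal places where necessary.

x_1* = 1.6723

Set MRS = p_1/p_2: (9/x_1)/1 = p_1/p_2.
So x_1*(p_1,p_2) = 9·p_2/p_1, independent of income; and x_2* = (M − 9·p_2)/p_2.
At the given prices: x_1* = 9·1.44/7.75 = 1.6723.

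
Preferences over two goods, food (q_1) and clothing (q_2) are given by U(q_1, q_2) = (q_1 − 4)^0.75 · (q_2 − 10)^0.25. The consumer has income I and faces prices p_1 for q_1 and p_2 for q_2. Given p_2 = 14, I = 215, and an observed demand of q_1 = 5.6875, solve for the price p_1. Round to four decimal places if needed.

This is Cobb-Douglas in (q_1−4, q_2−10): tangency gives 0.75·p_2·(q_2−10) = 0.25·p_1·(q_1−4).
After buying the subsistence bundle (4, 10), a share 0.75 of the remaining income goes to q_1: q_1* = 4 + 0.75·(I − 4p_1 − 10p_2)/p_1.
Set q_1* = 5.6875 in the demand function and solve for p_1: p_1 = 12.

p_1 = 12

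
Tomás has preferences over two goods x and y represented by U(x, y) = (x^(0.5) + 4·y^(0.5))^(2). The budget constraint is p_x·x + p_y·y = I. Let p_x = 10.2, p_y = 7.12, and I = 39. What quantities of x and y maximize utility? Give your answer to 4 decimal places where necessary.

x* = 0.1598, y* = 5.2485

From the CES first-order condition, (1/4)·(y/x)^(0.5) = p_x/p_y.
Solve for the ratio: y/x = [4·p_x/p_y]^(2).
With the ratio pinned down, the budget gives x* = I/(p_x + p_y·(y/x)) and y* = (y/x)·x*.
Numerically y/x = 32.836763, so x* = 39/(10.2 + 7.12·32.836763) = 0.1598 and y* = 32.836763·0.1598 = 5.2485.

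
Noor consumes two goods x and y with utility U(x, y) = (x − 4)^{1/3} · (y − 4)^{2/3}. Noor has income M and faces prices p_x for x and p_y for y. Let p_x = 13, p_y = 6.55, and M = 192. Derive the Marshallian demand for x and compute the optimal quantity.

Substituting into the budget: x* = 4 + 1/3·(M − 4·p_x − 4·p_y)/p_x, and y* = 4 + 2/3·(…)/p_y.
Discretionary income = 192 − 4·13 − 4·6.55 = 113.8; x* = 4 + 1/3·113.8/13 = 6.9179.

x* = 6.9179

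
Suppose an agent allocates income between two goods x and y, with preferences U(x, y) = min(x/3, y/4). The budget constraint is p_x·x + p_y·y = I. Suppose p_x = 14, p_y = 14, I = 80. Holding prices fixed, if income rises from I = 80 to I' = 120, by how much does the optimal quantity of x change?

With perfect complements, no substitution: consume in ratio x:y = 3:4.
Budget: p_x·x + p_y·(4/3)·x = I, so (3·p_x + 4·p_y)·x = 3·I.
Demand: x*(p_x,p_y,I) = 3·I/(3·p_x + 4·p_y), y* = 4·I/(3·p_x + 4·p_y).
Here 3·14 + 4·14 = 98, giving x* = 2.449.
At I' = 120: x* = 3.6735. Change: 3.6735 − 2.449 = 1.2245.

Δx* = 1.2245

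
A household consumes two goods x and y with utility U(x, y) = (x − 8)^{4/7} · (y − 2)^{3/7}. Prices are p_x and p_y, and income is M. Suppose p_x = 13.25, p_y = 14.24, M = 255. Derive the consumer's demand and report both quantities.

Let x' = x−8, y' = y−2. MRS = (4/3)·y'/x' = p_x/p_y.
After buying the subsistence bundle (8, 2), a share 4/7 of the remaining income goes to x: x* = 8 + 4/7·(M − 8p_x − 2p_y)/p_x.
Discretionary income = 255 − 8·13.25 − 2·14.24 = 120.52; x* = 8 + 4/7·120.52/13.25 = 13.1976; y* = 2 + 3/7·120.52/14.24 = 5.6272.

x* = 13.1976, y* = 5.6272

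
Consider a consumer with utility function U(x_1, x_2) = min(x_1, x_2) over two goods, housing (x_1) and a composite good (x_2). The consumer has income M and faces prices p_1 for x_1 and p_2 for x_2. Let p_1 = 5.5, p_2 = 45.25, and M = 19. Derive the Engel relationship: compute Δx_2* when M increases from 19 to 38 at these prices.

With perfect complements, no substitution: consume in ratio x_1:x_2 = 1:1.
Budget: p_1·x_1 + p_2·x_1 = M, so (p_1 + p_2)·x_1 = M.
Demand: x_1*(p_1,p_2,M) = M/(p_1 + p_2), x_2* = M/(p_1 + p_2).
Here 5.5 + 45.25 = 50.75, giving x_2* = 0.3744.
At M' = 38: x_2* = 0.7488. Change: 0.7488 − 0.3744 = 0.3744.

Δx_2* = 0.3744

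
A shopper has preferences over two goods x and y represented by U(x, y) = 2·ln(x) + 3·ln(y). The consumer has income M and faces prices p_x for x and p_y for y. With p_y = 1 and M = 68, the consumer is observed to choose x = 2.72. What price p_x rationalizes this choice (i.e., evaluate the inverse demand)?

p_x = 10

The MRS is (2/3)·y/x. Set MRS = p_x/p_y.
Rearranging, p_y·y = (3/2)·p_x·x. Substituting into the budget gives p_x·x·(1 + (3/2)) = M.
Demand: x*(p_x,p_y,M) = 0.4·M/p_x and y* = 0.6·M/p_y.
Set x* = 2.72 in the demand function and solve for p_x: p_x = 10.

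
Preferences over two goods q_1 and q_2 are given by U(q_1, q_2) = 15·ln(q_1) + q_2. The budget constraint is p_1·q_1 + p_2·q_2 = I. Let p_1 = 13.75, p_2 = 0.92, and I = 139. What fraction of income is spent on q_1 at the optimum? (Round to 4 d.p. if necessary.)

share on q_1 = 0.0993

So q_1*(p_1,p_2) = 15·p_2/p_1, independent of income; and q_2* = (I − 15·p_2)/p_2.
At the given prices: q_1* = 15·0.92/13.75 = 1.0036, and q_2* = 136.087.
Expenditure on q_1: 13.75·1.0036 = 13.8; share = 0.0993.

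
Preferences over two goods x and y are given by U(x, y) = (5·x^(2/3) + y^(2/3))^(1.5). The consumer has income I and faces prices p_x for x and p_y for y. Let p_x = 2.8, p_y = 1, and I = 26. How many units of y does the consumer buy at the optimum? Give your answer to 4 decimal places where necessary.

y* = 1.5345

MRS = MU_x/MU_y = 5·(y/x)^(1/3). Set equal to p_x/p_y.
Solve for the ratio: y/x = [(1/5)·p_x/p_y]^(3).
Substitute y = (y/x)·x into the budget: x* = I/(p_x + p_y·(y/x)).
Numerically y/x = 0.175616, so x* = 26/(2.8 + 1·0.175616) = 8.7377 and y* = 0.175616·8.7377 = 1.5345.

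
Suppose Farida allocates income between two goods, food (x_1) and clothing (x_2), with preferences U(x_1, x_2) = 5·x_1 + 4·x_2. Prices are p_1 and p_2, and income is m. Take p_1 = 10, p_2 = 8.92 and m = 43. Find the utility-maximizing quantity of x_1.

Linear utility — the consumer picks whichever good has higher MU/price: 5/10 = 0.5 vs 4/8.92 = 0.4484.
x_1 gives more utility per dollar, so spend all income on x_1: x_1* = m/p_1, x_2* = 0.
Numerically: x_1* = 4.3, x_2* = 0.

x_1* = 4.3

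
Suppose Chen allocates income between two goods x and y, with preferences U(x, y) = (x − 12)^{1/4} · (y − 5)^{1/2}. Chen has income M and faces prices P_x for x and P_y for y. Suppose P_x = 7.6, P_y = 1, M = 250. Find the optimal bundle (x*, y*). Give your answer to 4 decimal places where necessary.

x* = 18.7456, y* = 107.5333

MRS = (1/2)·(y−5)/(x−12). Tangency with P_x/P_y gives y−5 = 2·(P_x/P_y)·(x−12).
After buying the subsistence bundle (12, 5), a share 1/3 of the remaining income goes to x: x* = 12 + 1/3·(M − 12P_x − 5P_y)/P_x.
Discretionary income = 250 − 12·7.6 − 5·1 = 153.8; x* = 12 + 1/3·153.8/7.6 = 18.7456; y* = 5 + 2/3·153.8/1 = 107.5333.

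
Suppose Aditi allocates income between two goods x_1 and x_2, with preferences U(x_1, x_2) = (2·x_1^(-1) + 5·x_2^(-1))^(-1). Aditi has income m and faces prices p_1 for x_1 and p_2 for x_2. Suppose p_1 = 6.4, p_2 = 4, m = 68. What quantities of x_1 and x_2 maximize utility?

x_1* = 4.7222, x_2* = 9.4444

MRS = MU_x_1/MU_x_2 = (2/5)·(x_2/x_1)^(2). Set equal to p_1/p_2.
Hence x_2/x_1 = ((5/2)·p_1/p_2)^(1/(2)), i.e. raised to the 0.5 power.
With the ratio pinned down, the budget gives x_1* = m/(p_1 + p_2·(x_2/x_1)) and x_2* = (x_2/x_1)·x_1*.
Numerically x_2/x_1 = 2, so x_1* = 68/(6.4 + 4·2) = 4.7222 and x_2* = 2·4.7222 = 9.4444.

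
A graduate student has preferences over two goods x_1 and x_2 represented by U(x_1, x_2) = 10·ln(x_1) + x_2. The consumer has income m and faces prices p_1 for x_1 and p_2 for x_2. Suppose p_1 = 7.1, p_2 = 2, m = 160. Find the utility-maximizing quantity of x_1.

x_1* = 2.8169

Set MRS = p_1/p_2: (10/x_1)/1 = p_1/p_2.
So x_1*(p_1,p_2) = 10·p_2/p_1, independent of income; and x_2* = (m − 10·p_2)/p_2.
At the given prices: x_1* = 10·2/7.1 = 2.8169.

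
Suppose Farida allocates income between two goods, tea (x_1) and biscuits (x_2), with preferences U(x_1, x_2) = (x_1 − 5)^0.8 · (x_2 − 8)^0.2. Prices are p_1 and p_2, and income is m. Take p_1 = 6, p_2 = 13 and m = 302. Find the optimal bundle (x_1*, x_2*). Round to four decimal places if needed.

MRS = 4·(x_2−8)/(x_1−5). Tangency with p_1/p_2 gives x_2−8 = (1/4)·(p_1/p_2)·(x_1−5).
Substituting into the budget: x_1* = 5 + 0.8·(m − 5·p_1 − 8·p_2)/p_1, and x_2* = 8 + 0.2·(…)/p_2.
Discretionary income = 302 − 5·6 − 8·13 = 168; x_1* = 5 + 0.8·168/6 = 27.4; x_2* = 8 + 0.2·168/13 = 10.5846.

x_1* = 27.4, x_2* = 10.5846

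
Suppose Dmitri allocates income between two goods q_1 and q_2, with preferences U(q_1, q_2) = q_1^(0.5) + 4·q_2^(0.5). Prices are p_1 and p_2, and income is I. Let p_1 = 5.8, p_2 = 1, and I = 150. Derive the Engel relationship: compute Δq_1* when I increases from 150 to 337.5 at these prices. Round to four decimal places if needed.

Δq_1* = 0.3446

MU_q_1 ∝ q_1^(-0.5), MU_q_2 ∝ 4·q_2^(-0.5), so MRS = (1/4)·(q_2/q_1)^(0.5) = p_1/p_2.
Hence q_2/q_1 = (4·p_1/p_2)^(1/(0.5)), i.e. raised to the 2 power.
With the ratio pinned down, the budget gives q_1* = I/(p_1 + p_2·(q_2/q_1)) and q_2* = (q_2/q_1)·q_1*.
Numerically q_2/q_1 = 538.24, so q_1* = 150/(5.8 + 1·538.24) = 0.2757.
At I' = 337.5: q_1* = 0.6204. Change: 0.6204 − 0.2757 = 0.3446.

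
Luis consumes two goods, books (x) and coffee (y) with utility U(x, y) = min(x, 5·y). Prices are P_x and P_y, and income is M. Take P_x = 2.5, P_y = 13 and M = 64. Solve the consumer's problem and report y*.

y* = 2.5098

With perfect complements, no substitution: consume in ratio x:y = 5:1.
Budget: P_x·x + P_y·(1/5)·x = M, so (5·P_x + P_y)·x = 5·M.
Demand: x*(P_x,P_y,M) = 5·M/(5·P_x + P_y), y* = M/(5·P_x + P_y).
Here 5·2.5 + 13 = 25.5, giving y* = 2.5098.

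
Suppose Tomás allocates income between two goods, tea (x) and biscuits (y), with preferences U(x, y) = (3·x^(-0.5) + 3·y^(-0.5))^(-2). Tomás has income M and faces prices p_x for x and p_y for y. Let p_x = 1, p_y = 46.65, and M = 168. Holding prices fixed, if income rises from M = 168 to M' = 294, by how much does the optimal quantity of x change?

Δx* = 27.3922

MRS = MU_x/MU_y = (y/x)^(1.5). Set equal to p_x/p_y.
Solve for the ratio: y/x = [p_x/p_y]^(2/3).
With the ratio pinned down, the budget gives x* = M/(p_x + p_y·(y/x)) and y* = (y/x)·x*.
Numerically y/x = 0.077167, so x* = 168/(1 + 46.65·0.077167) = 36.523.
At M' = 294: x* = 63.9152. Change: 63.9152 − 36.523 = 27.3922.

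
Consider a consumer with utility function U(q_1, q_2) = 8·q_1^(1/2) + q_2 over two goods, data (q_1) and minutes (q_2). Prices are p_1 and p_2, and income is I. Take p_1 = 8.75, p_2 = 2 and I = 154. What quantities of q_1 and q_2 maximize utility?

Thus q_1* = (4·p_2/p_1)² — independent of I — with the rest of income spent on q_2.
Plugging in: q_1* = (4·2/8.75)² = 0.8359, q_2* = 73.3429.

q_1* = 0.8359, q_2* = 73.3429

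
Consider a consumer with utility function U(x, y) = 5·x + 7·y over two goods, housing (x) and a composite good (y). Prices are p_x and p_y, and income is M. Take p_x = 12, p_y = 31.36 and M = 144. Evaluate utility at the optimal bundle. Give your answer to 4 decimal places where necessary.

V = 60

Perfect substitutes: compare marginal utility per dollar. 5/p_x vs 7/p_y → 0.4167 vs 0.2232.
x gives more utility per dollar, so spend all income on x: x* = M/p_x, y* = 0.
Numerically: x* = 12, y* = 0.
Utility at the optimum: U(12, 0) = 60.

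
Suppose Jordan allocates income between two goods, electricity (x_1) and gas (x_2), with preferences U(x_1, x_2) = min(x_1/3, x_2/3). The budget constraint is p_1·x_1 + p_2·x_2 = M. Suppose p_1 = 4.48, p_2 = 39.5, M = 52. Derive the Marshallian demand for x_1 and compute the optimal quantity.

x_1* = 1.1824

With perfect complements, no substitution: consume in ratio x_1:x_2 = 3:3.
Budget: p_1·x_1 + p_2·x_1 = M, so (3·p_1 + 3·p_2)·x_1 = 3·M.
Demand: x_1*(p_1,p_2,M) = 3·M/(3·p_1 + 3·p_2), x_2* = 3·M/(3·p_1 + 3·p_2).
Here 3·4.48 + 3·39.5 = 131.94, giving x_1* = 1.1824.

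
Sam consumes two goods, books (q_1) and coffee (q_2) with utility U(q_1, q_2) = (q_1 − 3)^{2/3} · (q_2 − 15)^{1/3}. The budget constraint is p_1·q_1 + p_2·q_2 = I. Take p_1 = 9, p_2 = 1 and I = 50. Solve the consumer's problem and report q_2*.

q_2* = 17.6667

This is Cobb-Douglas in (q_1−3, q_2−15): tangency gives 2/3·p_2·(q_2−15) = 1/3·p_1·(q_1−3).
After buying the subsistence bundle (3, 15), a share 2/3 of the remaining income goes to q_1: q_1* = 3 + 2/3·(I − 3p_1 − 15p_2)/p_1.
Discretionary income = 50 − 3·9 − 15·1 = 8; q_2* = 15 + 1/3·8/1 = 17.6667.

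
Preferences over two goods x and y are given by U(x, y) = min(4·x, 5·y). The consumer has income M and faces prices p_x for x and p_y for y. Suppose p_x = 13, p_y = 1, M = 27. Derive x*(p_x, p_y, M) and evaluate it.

With perfect complements, no substitution: consume in ratio x:y = 5:4.
Budget: p_x·x + p_y·(4/5)·x = M, so (5·p_x + 4·p_y)·x = 5·M.
Demand: x*(p_x,p_y,M) = 5·M/(5·p_x + 4·p_y), y* = 4·M/(5·p_x + 4·p_y).
Here 5·13 + 4·1 = 69, giving x* = 1.9565.

x* = 1.9565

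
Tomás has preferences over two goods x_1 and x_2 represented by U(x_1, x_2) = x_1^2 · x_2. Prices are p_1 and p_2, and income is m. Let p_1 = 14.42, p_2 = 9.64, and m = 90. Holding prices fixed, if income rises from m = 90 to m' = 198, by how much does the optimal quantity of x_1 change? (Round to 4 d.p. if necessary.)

Tangency: MRS = 2·x_2/x_1 = p_1/p_2.
Rearranging, p_2·x_2 = (1/2)·p_1·x_1. Substituting into the budget gives p_1·x_1·(1 + (1/2)) = m.
Demand: x_1*(p_1,p_2,m) = 2/3·m/p_1 and x_2* = 1/3·m/p_2.
At p_1=14.42, p_2=9.64, m=90: x_1* = 2/3·90/14.42 = 4.1609.
At m' = 198: x_1* = 9.154. Change: 9.154 − 4.1609 = 4.9931.

Δx_1* = 4.9931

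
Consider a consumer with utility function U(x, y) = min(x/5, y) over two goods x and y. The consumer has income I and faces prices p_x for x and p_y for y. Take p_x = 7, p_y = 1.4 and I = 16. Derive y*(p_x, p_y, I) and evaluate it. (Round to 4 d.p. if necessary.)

y* = 0.4396

With perfect complements, no substitution: consume in ratio x:y = 5:1.
Budget: p_x·x + p_y·(1/5)·x = I, so (5·p_x + p_y)·x = 5·I.
Demand: x*(p_x,p_y,I) = 5·I/(5·p_x + p_y), y* = I/(5·p_x + p_y).
Here 5·7 + 1.4 = 36.4, giving y* = 0.4396.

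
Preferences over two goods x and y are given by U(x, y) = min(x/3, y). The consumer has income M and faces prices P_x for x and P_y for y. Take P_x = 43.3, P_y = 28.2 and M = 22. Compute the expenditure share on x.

share on x = 0.8216

Demand: x*(P_x,P_y,M) = 3·M/(3·P_x + P_y), y* = M/(3·P_x + P_y).
Here 3·43.3 + 28.2 = 158.1, giving x* = 0.4175 and y* = 0.1392.
Expenditure on x: 43.3·0.4175 = 18.0759; share = 0.8216.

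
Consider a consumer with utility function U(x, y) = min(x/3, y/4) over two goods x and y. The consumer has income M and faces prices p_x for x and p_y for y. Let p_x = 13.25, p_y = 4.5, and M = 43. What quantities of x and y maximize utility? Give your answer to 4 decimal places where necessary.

x* = 2.2338, y* = 2.9784

With perfect complements, no substitution: consume in ratio x:y = 3:4.
Budget: p_x·x + p_y·(4/3)·x = M, so (3·p_x + 4·p_y)·x = 3·M.
Demand: x*(p_x,p_y,M) = 3·M/(3·p_x + 4·p_y), y* = 4·M/(3·p_x + 4·p_y).
Here 3·13.25 + 4·4.5 = 57.75, giving x* = 2.2338 and y* = 2.9784.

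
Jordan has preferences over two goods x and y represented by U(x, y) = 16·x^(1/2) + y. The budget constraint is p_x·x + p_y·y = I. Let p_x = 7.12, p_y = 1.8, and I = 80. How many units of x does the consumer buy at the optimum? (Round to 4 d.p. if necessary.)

x* = 4.0904

Thus x* = (8·p_y/p_x)² — independent of I — with the rest of income spent on y.
Plugging in: x* = (8·1.8/7.12)² = 4.0904.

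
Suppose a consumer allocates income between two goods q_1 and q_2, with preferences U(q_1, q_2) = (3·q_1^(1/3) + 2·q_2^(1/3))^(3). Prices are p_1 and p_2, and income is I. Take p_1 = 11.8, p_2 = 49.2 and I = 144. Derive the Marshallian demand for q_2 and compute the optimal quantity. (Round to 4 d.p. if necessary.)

q_2* = 0.616

From the CES first-order condition, (3/2)·(q_2/q_1)^(2/3) = p_1/p_2.
Solve for the ratio: q_2/q_1 = [(2/3)·p_1/p_2]^(1.5).
Substitute q_2 = (q_2/q_1)·q_1 into the budget: q_1* = I/(p_1 + p_2·(q_2/q_1)).
Numerically q_2/q_1 = 0.063935, so q_1* = 144/(11.8 + 49.2·0.063935) = 9.6349 and q_2* = 0.063935·9.6349 = 0.616.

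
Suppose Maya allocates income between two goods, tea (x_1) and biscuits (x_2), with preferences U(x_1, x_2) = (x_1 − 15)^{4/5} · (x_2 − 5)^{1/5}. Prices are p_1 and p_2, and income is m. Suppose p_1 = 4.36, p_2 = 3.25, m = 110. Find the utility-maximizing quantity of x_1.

x_1* = 20.2018

This is Cobb-Douglas in (x_1−15, x_2−5): tangency gives 0.8·p_2·(x_2−5) = 0.2·p_1·(x_1−15).
After buying the subsistence bundle (15, 5), a share 0.8 of the remaining income goes to x_1: x_1* = 15 + 0.8·(m − 15p_1 − 5p_2)/p_1.
Discretionary income = 110 − 15·4.36 − 5·3.25 = 28.35; x_1* = 15 + 0.8·28.35/4.36 = 20.2018.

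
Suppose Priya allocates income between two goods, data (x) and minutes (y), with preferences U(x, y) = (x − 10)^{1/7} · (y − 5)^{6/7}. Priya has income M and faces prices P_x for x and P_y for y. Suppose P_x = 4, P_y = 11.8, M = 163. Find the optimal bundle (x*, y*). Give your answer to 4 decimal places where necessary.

x* = 12.2857, y* = 9.6489

This is Cobb-Douglas in (x−10, y−5): tangency gives 1/7·P_y·(y−5) = 6/7·P_x·(x−10).
Substituting into the budget: x* = 10 + 1/7·(M − 10·P_x − 5·P_y)/P_x, and y* = 5 + 6/7·(…)/P_y.
Discretionary income = 163 − 10·4 − 5·11.8 = 64; x* = 10 + 1/7·64/4 = 12.2857; y* = 5 + 6/7·64/11.8 = 9.6489.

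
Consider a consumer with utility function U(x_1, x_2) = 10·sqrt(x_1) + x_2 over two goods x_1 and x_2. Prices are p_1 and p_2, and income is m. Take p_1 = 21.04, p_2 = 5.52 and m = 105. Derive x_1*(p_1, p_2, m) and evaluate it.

x_1* = 1.7208

Set MRS = p_1/p_2: 5·x_1^(−1/2) = p_1/p_2.
Thus x_1* = (5·p_2/p_1)² — independent of m — with the rest of income spent on x_2.
Plugging in: x_1* = (5·5.52/21.04)² = 1.7208.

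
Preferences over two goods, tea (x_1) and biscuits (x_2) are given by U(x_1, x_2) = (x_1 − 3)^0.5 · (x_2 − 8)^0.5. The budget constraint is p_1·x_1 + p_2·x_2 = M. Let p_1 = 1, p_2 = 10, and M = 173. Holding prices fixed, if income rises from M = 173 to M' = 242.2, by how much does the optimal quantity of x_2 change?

Δx_2* = 3.46

Let x_1' = x_1−3, x_2' = x_2−8. MRS = x_2'/x_1' = p_1/p_2.
Substituting into the budget: x_1* = 3 + 0.5·(M − 3·p_1 − 8·p_2)/p_1, and x_2* = 8 + 0.5·(…)/p_2.
Discretionary income = 173 − 3·1 − 8·10 = 90; x_2* = 8 + 0.5·90/10 = 12.5.
At M' = 242.2: x_2* = 15.96. Change: 15.96 − 12.5 = 3.46.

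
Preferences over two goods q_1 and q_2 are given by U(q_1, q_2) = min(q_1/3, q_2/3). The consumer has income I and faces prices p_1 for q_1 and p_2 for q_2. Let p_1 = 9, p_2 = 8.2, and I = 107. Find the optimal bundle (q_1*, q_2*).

Here 3·9 + 3·8.2 = 51.6, giving q_1* = 6.2209 and q_2* = 6.2209.

q_1* = 6.2209, q_2* = 6.2209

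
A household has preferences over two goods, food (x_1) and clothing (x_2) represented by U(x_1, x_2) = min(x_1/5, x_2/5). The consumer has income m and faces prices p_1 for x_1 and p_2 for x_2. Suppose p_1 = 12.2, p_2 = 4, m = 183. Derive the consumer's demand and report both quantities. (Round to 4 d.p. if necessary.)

Demand: x_1*(p_1,p_2,m) = 5·m/(5·p_1 + 5·p_2), x_2* = 5·m/(5·p_1 + 5·p_2).
Here 5·12.2 + 5·4 = 81, giving x_1* = 11.2963 and x_2* = 11.2963.

x_1* = 11.2963, x_2* = 11.2963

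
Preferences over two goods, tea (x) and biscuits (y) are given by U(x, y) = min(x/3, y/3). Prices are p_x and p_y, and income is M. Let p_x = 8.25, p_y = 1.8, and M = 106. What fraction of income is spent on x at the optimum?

share on x = 0.8209

Leontief preferences: the optimum is at the kink where x/3 = y/3, i.e. y = x.
Budget: p_x·x + p_y·x = M, so (3·p_x + 3·p_y)·x = 3·M.
Demand: x*(p_x,p_y,M) = 3·M/(3·p_x + 3·p_y), y* = 3·M/(3·p_x + 3·p_y).
Here 3·8.25 + 3·1.8 = 30.15, giving x* = 10.5473 and y* = 10.5473.
Expenditure on x: 8.25·10.5473 = 87.0149; share = 0.8209.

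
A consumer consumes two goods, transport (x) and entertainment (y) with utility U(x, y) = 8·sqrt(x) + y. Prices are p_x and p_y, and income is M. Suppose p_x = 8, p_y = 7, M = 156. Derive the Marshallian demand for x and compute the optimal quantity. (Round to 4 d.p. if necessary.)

MU_x = 4/√x, MU_y = 1. Tangency: 4/√x = p_x/p_y.
Solve: √x = 4·p_y/p_x, so x*(p_x,p_y) = (4·p_y/p_x)², and y* = (M − p_x·x*)/p_y.
Plugging in: x* = (4·7/8)² = 12.25.

x* = 12.25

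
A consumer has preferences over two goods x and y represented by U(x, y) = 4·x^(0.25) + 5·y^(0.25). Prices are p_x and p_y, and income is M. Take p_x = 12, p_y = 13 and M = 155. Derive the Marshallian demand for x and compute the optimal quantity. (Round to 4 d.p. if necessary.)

MU_x ∝ 4·x^(-0.75), MU_y ∝ 5·y^(-0.75), so MRS = (4/5)·(y/x)^(0.75) = p_x/p_y.
Hence y/x = ((5/4)·p_x/p_y)^(1/(0.75)), i.e. raised to the 4/3 power.
Substitute y = (y/x)·x into the budget: x* = M/(p_x + p_y·(y/x)).
Numerically y/x = 1.210219, so x* = 155/(12 + 13·1.210219) = 5.589.

x* = 5.589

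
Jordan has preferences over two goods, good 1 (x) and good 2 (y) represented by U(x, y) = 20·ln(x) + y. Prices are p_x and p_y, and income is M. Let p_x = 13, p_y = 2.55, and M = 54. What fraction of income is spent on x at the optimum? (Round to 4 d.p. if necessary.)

MU_x = 20/x, MU_y = 1. Tangency: 20/x = p_x/p_y.
So x*(p_x,p_y) = 20·p_y/p_x, independent of income; and y* = (M − 20·p_y)/p_y.
At the given prices: x* = 20·2.55/13 = 3.9231, and y* = 1.1765.
Expenditure on x: 13·3.9231 = 51; share = 0.9444.

share on x = 0.9444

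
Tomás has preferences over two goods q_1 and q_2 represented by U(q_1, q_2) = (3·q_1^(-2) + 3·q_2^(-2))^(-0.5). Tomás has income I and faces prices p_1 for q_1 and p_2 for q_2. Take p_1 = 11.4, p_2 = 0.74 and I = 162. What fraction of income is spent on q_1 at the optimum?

share on q_1 = 0.8609

From the CES first-order condition, (q_2/q_1)^(3) = p_1/p_2.
Solve for the ratio: q_2/q_1 = [p_1/p_2]^(1/3).
With the ratio pinned down, the budget gives q_1* = I/(p_1 + p_2·(q_2/q_1)) and q_2* = (q_2/q_1)·q_1*.
Numerically q_2/q_1 = 2.488233, so q_1* = 162/(11.4 + 0.74·2.488233) = 12.2345 and q_2* = 2.488233·12.2345 = 30.4422.
Expenditure on q_1: 11.4·12.2345 = 139.4728; share = 0.8609.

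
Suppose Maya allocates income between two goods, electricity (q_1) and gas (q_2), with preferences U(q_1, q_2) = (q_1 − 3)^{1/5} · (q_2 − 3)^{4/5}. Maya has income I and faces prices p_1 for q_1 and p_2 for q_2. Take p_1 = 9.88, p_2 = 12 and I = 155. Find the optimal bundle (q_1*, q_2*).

q_1* = 4.8089, q_2* = 8.9573

Let q_1' = q_1−3, q_2' = q_2−3. MRS = (1/4)·q_2'/q_1' = p_1/p_2.
Substituting into the budget: q_1* = 3 + 0.2·(I − 3·p_1 − 3·p_2)/p_1, and q_2* = 3 + 0.8·(…)/p_2.
Discretionary income = 155 − 3·9.88 − 3·12 = 89.36; q_1* = 3 + 0.2·89.36/9.88 = 4.8089; q_2* = 3 + 0.8·89.36/12 = 8.9573.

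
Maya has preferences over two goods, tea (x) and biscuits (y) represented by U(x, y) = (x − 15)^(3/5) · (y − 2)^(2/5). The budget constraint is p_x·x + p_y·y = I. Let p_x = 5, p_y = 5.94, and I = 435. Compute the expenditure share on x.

share on x = 0.6526

Discretionary income = 435 − 15·5 − 2·5.94 = 348.12; x* = 15 + 0.6·348.12/5 = 56.7744; y* = 2 + 0.4·348.12/5.94 = 25.4424.
Expenditure on x: 5·56.7744 = 283.872; share = 0.6526.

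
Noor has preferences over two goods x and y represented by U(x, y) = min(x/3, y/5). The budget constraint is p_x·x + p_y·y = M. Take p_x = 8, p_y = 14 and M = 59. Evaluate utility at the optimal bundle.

V = 0.6277

With perfect complements, no substitution: consume in ratio x:y = 3:5.
Budget: p_x·x + p_y·(5/3)·x = M, so (3·p_x + 5·p_y)·x = 3·M.
Demand: x*(p_x,p_y,M) = 3·M/(3·p_x + 5·p_y), y* = 5·M/(3·p_x + 5·p_y).
Here 3·8 + 5·14 = 94, giving x* = 1.883 and y* = 3.1383.
Utility at the optimum: U(1.883, 3.1383) = 0.6277.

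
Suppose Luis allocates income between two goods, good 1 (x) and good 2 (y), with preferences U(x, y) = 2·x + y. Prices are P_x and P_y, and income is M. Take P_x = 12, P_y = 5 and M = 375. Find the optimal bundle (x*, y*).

x* = 0, y* = 75

Linear utility — the consumer picks whichever good has higher MU/price: 2/12 = 0.1667 vs 1/5 = 0.2.
y gives more utility per dollar, so spend all income on y: y* = M/P_y, x* = 0.
Numerically: x* = 0, y* = 75.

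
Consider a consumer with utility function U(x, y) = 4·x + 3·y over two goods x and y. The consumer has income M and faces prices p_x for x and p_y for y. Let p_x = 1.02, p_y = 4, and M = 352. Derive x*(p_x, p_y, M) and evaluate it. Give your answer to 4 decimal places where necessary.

x* = 345.098

x gives more utility per dollar, so spend all income on x: x* = M/p_x, y* = 0.
Numerically: x* = 345.098, y* = 0.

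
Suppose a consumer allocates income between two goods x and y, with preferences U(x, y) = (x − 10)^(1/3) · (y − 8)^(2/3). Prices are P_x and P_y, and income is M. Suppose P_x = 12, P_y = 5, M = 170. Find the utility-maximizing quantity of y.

This is Cobb-Douglas in (x−10, y−8): tangency gives 1/3·P_y·(y−8) = 2/3·P_x·(x−10).
After buying the subsistence bundle (10, 8), a share 1/3 of the remaining income goes to x: x* = 10 + 1/3·(M − 10P_x − 8P_y)/P_x.
Discretionary income = 170 − 10·12 − 8·5 = 10; y* = 8 + 2/3·10/5 = 9.3333.

y* = 9.3333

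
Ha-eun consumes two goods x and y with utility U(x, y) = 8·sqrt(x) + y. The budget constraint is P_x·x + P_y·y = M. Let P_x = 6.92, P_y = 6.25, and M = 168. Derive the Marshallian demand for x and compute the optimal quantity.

Utility is quasi-linear in y; the FOC for x is 4/√x = P_x/P_y.
Thus x* = (4·P_y/P_x)² — independent of M — with the rest of income spent on y.
Plugging in: x* = (4·6.25/6.92)² = 13.0517.

x* = 13.0517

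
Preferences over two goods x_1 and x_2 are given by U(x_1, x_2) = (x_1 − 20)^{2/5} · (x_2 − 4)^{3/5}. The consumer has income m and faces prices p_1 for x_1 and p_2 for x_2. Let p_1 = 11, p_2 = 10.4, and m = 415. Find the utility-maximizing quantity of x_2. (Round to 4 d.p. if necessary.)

x_2* = 12.85

This is Cobb-Douglas in (x_1−20, x_2−4): tangency gives 0.4·p_2·(x_2−4) = 0.6·p_1·(x_1−20).
After buying the subsistence bundle (20, 4), a share 0.4 of the remaining income goes to x_1: x_1* = 20 + 0.4·(m − 20p_1 − 4p_2)/p_1.
Discretionary income = 415 − 20·11 − 4·10.4 = 153.4; x_2* = 4 + 0.6·153.4/10.4 = 12.85.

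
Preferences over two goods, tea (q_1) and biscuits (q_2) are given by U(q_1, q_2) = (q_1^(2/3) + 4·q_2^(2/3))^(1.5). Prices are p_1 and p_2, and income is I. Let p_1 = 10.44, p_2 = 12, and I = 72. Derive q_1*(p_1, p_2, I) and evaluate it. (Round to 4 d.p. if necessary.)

q_1* = 0.1395

From the CES first-order condition, (1/4)·(q_2/q_1)^(1/3) = p_1/p_2.
Hence q_2/q_1 = (4·p_1/p_2)^(1/(1/3)), i.e. raised to the 3 power.
Substitute q_2 = (q_2/q_1)·q_1 into the budget: q_1* = I/(p_1 + p_2·(q_2/q_1)).
Numerically q_2/q_1 = 42.144192, so q_1* = 72/(10.44 + 12·42.144192) = 0.1395.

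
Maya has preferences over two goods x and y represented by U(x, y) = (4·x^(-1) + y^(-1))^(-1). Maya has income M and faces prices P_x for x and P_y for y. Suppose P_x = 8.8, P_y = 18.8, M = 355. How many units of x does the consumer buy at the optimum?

x* = 23.3075

From the CES first-order condition, 4·(y/x)^(2) = P_x/P_y.
Hence y/x = ((1/4)·P_x/P_y)^(1/(2)), i.e. raised to the 0.5 power.
Substitute y = (y/x)·x into the budget: x* = M/(P_x + P_y·(y/x)).
Numerically y/x = 0.342084, so x* = 355/(8.8 + 18.8·0.342084) = 23.3075.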